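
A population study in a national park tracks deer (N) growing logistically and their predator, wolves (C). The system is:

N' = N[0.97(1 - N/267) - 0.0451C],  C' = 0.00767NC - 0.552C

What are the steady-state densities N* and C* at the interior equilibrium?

N* ≈ 72, C* ≈ 15.7

From dC/dt = 0 with C > 0: 0.00767N* = 0.552, so N* = 72.
Substitute into dN/dt = 0: 0.97(1 - 72/267) = 0.0451C*.
The bracket is 0.73, giving C* = 0.709/0.0451 = 15.7.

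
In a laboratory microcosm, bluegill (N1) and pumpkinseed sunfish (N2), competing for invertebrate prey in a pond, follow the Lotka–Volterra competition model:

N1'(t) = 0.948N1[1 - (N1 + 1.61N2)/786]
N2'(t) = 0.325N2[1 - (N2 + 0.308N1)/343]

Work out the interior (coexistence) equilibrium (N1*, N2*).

Setting both brackets to zero gives the nullclines N1 + 1.61N2 = 786 and 0.308N1 + N2 = 343.
Substituting N2 = 343 - 0.308N1 into the first: N1(1 - 1.61·0.308) = 786 - 1.61·343.
So N1* = 234/0.504 = 464, and then N2* = 343 - 0.308·464 = 200.

N1* ≈ 464, N2* ≈ 200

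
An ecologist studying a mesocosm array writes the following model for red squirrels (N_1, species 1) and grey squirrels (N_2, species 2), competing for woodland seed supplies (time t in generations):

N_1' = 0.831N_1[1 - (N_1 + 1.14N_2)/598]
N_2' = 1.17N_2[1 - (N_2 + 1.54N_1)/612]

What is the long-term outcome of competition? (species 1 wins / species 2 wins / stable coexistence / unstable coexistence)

unstable coexistence (outcome depends on initial conditions)

Compare the nullcline intercepts: K1/α12 = 598/1.14 = 525 < K2 = 612; K2/α21 = 612/1.54 = 397 < K1 = 598.
Since both are reversed, neither can invade when rare; the interior point is a saddle.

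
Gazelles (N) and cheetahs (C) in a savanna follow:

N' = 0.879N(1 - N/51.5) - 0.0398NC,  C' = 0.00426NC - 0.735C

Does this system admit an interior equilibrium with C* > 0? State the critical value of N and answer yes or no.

The predator equation gives dC/dt > 0 only when N > 0.735/0.00426 = 173.
Without the predator, N → K = 51.5. Since 51.5 < 173, the predator cannot invade.

Threshold N = 173; K < 173, so no, the predator goes extinct.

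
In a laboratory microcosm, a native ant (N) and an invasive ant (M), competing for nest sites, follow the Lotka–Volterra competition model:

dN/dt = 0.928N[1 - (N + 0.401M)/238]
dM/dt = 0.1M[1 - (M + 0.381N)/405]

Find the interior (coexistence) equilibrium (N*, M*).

N* ≈ 89.2, M* ≈ 371

Setting both brackets to zero gives the nullclines N + 0.401M = 238 and 0.381N + M = 405.
Substituting M = 405 - 0.381N into the first: N(1 - 0.401·0.381) = 238 - 0.401·405.
So N* = 75.6/0.847 = 89.2, and then M* = 405 - 0.381·89.2 = 371.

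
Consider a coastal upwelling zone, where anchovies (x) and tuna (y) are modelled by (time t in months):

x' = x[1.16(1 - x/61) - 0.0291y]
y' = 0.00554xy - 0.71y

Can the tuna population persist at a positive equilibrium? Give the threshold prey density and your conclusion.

Threshold x = 128; K < 128, so no, the predator goes extinct.

The predator equation gives dy/dt > 0 only when x > 0.71/0.00554 = 128.
Without the predator, x → K = 61. Since 61 < 128, the predator cannot invade.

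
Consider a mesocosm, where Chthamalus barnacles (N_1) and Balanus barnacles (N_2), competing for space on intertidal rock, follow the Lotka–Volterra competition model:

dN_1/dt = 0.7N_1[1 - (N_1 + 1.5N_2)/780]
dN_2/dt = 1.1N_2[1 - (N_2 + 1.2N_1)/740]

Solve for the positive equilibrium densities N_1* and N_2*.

N_1* ≈ 413, N_2* ≈ 245

Setting both brackets to zero gives the nullclines N_1 + 1.5N_2 = 780 and 1.2N_1 + N_2 = 740.
Substituting N_2 = 740 - 1.2N_1 into the first: N_1(1 - 1.5·1.2) = 780 - 1.5·740.
So N_1* = -330/-0.8 = 413, and then N_2* = 740 - 1.2·413 = 245.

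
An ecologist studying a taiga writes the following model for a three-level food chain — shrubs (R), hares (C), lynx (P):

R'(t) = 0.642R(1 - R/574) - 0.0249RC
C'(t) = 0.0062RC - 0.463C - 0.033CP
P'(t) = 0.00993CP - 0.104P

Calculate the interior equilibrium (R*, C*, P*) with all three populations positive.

R* ≈ 341, C* ≈ 10.5, P* ≈ 50

From dP/dt = 0: 0.00993C* = 0.104, so C* = 10.5.
From dR/dt = 0: 0.642(1 - R*/574) = 0.0249·10.5, giving R* = 574·(1 - 0.406) = 341.
From dC/dt = 0: 0.0062·341 - 0.463 = 0.033P*, so P* = 1.65/0.033 = 50.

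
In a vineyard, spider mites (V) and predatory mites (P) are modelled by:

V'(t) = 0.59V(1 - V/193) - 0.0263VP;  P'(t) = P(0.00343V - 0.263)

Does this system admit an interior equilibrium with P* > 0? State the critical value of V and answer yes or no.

The predator equation gives dP/dt > 0 only when V > 0.263/0.00343 = 76.7.
Without the predator, V → K = 193. Since 193 > 76.7, the predator can invade and persist.

Threshold V = 76.7; K > 76.7, so yes, the predator persists.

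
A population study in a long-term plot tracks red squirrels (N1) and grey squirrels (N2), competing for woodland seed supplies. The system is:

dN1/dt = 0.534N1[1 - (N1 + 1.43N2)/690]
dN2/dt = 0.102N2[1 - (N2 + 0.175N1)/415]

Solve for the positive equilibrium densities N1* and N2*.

N1* ≈ 129, N2* ≈ 392

Setting both brackets to zero gives the nullclines N1 + 1.43N2 = 690 and 0.175N1 + N2 = 415.
Substituting N2 = 415 - 0.175N1 into the first: N1(1 - 1.43·0.175) = 690 - 1.43·415.
So N1* = 96.6/0.75 = 129, and then N2* = 415 - 0.175·129 = 392.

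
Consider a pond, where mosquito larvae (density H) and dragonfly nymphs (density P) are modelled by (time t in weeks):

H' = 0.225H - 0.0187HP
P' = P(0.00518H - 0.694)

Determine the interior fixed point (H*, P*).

H* ≈ 134, P* ≈ 12

Set dP/dt = 0 with P > 0: 0.00518H - 0.694 = 0, so H* = 0.694/0.00518 = 134.
Set dH/dt = 0 with H > 0: 0.225 - 0.0187P = 0, so P* = 0.225/0.0187 = 12.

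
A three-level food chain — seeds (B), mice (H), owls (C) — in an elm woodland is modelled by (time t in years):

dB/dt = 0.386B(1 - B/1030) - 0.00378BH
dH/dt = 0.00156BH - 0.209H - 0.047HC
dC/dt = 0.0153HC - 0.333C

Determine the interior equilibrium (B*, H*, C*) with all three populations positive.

From dC/dt = 0: 0.0153H* = 0.333, so H* = 21.8.
From dB/dt = 0: 0.386(1 - B*/1030) = 0.00378·21.8, giving B* = 1030·(1 - 0.213) = 810.
From dH/dt = 0: 0.00156·810 - 0.209 = 0.047C*, so C* = 1.06/0.047 = 22.5.

B* ≈ 810, H* ≈ 21.8, C* ≈ 22.5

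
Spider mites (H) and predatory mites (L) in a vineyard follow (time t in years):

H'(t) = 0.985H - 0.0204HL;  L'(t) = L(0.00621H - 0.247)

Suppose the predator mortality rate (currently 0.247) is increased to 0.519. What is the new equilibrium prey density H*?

H* ≈ 83.6

At the interior fixed point, setting dL/dt = 0 with L > 0 fixes H* = (predator death rate)/(HL coefficient) — independent of the other coefficients.
With the change, H* = 0.519/0.00621 = 83.6; it rises from 39.8.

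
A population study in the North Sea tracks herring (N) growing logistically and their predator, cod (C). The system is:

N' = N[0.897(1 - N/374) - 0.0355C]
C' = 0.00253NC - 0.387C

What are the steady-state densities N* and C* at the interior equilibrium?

N* ≈ 153, C* ≈ 14.9

From dC/dt = 0 with C > 0: 0.00253N* = 0.387, so N* = 153.
Substitute into dN/dt = 0: 0.897(1 - 153/374) = 0.0355C*.
The bracket is 0.591, giving C* = 0.53/0.0355 = 14.9.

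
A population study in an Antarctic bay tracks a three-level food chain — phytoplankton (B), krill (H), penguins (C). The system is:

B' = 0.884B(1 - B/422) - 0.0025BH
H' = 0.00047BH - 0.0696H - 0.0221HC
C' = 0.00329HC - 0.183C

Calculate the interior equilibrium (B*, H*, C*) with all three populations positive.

B* ≈ 356, H* ≈ 55.6, C* ≈ 4.41

From dC/dt = 0: 0.00329H* = 0.183, so H* = 55.6.
From dB/dt = 0: 0.884(1 - B*/422) = 0.0025·55.6, giving B* = 422·(1 - 0.157) = 356.
From dH/dt = 0: 0.00047·356 - 0.0696 = 0.0221C*, so C* = 0.0975/0.0221 = 4.41.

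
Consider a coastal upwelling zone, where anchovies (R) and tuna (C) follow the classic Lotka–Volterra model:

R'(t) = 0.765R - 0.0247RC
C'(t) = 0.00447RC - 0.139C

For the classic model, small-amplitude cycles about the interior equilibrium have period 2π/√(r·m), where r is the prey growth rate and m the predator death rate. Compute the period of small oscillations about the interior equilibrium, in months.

T ≈ 19.3 months

Here r = 0.765 and m = 0.139, so r·m = 0.106.
ω = √0.106 = 0.326 per month, hence T = 2π/ω ≈ 19.3 months.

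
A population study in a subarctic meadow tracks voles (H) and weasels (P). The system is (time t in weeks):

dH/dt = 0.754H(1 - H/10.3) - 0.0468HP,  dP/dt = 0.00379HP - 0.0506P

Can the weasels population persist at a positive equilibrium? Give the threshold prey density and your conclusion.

The predator equation gives dP/dt > 0 only when H > 0.0506/0.00379 = 13.4.
Without the predator, H → K = 10.3. Since 10.3 < 13.4, the predator cannot invade.

Threshold H = 13.4; K < 13.4, so no, the predator goes extinct.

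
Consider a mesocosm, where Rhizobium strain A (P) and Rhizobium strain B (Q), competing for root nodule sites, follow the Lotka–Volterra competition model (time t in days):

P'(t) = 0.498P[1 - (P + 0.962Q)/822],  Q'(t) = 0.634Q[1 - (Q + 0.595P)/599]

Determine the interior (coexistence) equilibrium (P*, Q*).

Setting both brackets to zero gives the nullclines P + 0.962Q = 822 and 0.595P + Q = 599.
Substituting Q = 599 - 0.595P into the first: P(1 - 0.962·0.595) = 822 - 0.962·599.
So P* = 246/0.428 = 575, and then Q* = 599 - 0.595·575 = 257.

P* ≈ 575, Q* ≈ 257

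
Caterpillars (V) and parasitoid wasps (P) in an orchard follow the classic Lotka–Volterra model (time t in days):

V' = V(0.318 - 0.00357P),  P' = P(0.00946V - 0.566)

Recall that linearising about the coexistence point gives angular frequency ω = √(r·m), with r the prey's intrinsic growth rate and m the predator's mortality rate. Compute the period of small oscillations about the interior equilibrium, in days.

T ≈ 14.8 days

Here r = 0.318 and m = 0.566, so r·m = 0.18.
ω = √0.18 = 0.424 per day, hence T = 2π/ω ≈ 14.8 days.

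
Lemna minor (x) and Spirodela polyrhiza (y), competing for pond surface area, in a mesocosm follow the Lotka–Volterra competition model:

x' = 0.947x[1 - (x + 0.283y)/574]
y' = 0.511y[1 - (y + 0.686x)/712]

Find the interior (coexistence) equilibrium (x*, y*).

Setting both brackets to zero gives the nullclines x + 0.283y = 574 and 0.686x + y = 712.
Substituting y = 712 - 0.686x into the first: x(1 - 0.283·0.686) = 574 - 0.283·712.
So x* = 373/0.806 = 462, and then y* = 712 - 0.686·462 = 395.

x* ≈ 462, y* ≈ 395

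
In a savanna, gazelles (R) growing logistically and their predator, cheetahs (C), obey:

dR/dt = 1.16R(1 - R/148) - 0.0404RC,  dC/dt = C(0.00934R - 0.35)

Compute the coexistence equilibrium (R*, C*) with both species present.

From dC/dt = 0 with C > 0: 0.00934R* = 0.35, so R* = 37.5.
Substitute into dR/dt = 0: 1.16(1 - 37.5/148) = 0.0404C*.
The bracket is 0.747, giving C* = 0.866/0.0404 = 21.4.

R* ≈ 37.5, C* ≈ 21.4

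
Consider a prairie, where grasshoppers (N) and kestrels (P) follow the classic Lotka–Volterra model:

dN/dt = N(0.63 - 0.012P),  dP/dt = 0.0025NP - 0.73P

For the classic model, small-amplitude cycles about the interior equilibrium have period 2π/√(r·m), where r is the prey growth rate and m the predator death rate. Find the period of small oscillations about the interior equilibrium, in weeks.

T ≈ 9.27 weeks

Here r = 0.63 and m = 0.73, so r·m = 0.46.
ω = √0.46 = 0.678 per week, hence T = 2π/ω ≈ 9.27 weeks.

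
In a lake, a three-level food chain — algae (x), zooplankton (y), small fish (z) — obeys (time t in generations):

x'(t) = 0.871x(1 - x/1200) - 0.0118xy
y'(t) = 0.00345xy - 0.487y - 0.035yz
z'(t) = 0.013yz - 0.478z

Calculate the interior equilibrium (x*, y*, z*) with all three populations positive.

x* ≈ 602, y* ≈ 36.8, z* ≈ 45.4

From dz/dt = 0: 0.013y* = 0.478, so y* = 36.8.
From dx/dt = 0: 0.871(1 - x*/1200) = 0.0118·36.8, giving x* = 1200·(1 - 0.498) = 602.
From dy/dt = 0: 0.00345·602 - 0.487 = 0.035z*, so z* = 1.59/0.035 = 45.4.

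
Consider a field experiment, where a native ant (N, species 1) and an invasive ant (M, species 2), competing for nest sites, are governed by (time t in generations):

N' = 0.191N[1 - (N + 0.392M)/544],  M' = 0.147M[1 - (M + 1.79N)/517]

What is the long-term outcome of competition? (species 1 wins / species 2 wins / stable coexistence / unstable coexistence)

species 1 excludes species 2

Compare the nullcline intercepts: K1/α12 = 544/0.392 = 1390 > K2 = 517; K2/α21 = 517/1.79 = 289 < K1 = 544.
Since the inequalities point opposite ways, species 1 can invade but species 2 cannot.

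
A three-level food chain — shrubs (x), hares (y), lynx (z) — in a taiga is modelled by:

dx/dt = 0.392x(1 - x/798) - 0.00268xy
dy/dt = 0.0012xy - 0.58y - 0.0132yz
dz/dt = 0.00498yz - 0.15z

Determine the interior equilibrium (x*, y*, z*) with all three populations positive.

x* ≈ 634, y* ≈ 30.1, z* ≈ 13.7

From dz/dt = 0: 0.00498y* = 0.15, so y* = 30.1.
From dx/dt = 0: 0.392(1 - x*/798) = 0.00268·30.1, giving x* = 798·(1 - 0.206) = 634.
From dy/dt = 0: 0.0012·634 - 0.58 = 0.0132z*, so z* = 0.18/0.0132 = 13.7.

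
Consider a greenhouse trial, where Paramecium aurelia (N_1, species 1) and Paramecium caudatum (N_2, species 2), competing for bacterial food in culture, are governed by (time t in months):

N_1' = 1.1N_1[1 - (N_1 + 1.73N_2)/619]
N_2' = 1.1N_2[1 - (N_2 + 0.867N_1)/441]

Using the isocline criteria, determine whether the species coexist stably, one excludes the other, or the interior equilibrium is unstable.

Compare the nullcline intercepts: K1/α12 = 619/1.73 = 358 < K2 = 441; K2/α21 = 441/0.867 = 509 < K1 = 619.
Since both are reversed, neither can invade when rare; the interior point is a saddle.

unstable coexistence (outcome depends on initial conditions)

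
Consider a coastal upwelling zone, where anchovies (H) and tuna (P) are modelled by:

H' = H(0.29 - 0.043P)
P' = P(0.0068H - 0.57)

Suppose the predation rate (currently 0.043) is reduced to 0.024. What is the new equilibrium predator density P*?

P* ≈ 12.1

At the interior fixed point, setting dH/dt = 0 with H > 0 fixes P* = (prey growth rate)/(HP coefficient) — independent of the other coefficients.
With the change, P* = 0.29/0.024 = 12.1; it rises from 6.74.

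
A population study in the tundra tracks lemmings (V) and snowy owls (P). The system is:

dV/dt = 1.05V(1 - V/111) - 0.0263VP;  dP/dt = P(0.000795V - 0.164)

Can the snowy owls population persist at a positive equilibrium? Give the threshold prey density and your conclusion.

Threshold V = 206; K < 206, so no, the predator goes extinct.

The predator equation gives dP/dt > 0 only when V > 0.164/0.000795 = 206.
Without the predator, V → K = 111. Since 111 < 206, the predator cannot invade.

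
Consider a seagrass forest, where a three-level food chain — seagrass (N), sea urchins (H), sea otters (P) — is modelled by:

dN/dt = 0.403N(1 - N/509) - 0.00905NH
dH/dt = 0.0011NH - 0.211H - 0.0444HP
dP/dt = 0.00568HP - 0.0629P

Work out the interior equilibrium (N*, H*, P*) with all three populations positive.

N* ≈ 382, H* ≈ 11.1, P* ≈ 4.72

From dP/dt = 0: 0.00568H* = 0.0629, so H* = 11.1.
From dN/dt = 0: 0.403(1 - N*/509) = 0.00905·11.1, giving N* = 509·(1 - 0.249) = 382.
From dH/dt = 0: 0.0011·382 - 0.211 = 0.0444P*, so P* = 0.21/0.0444 = 4.72.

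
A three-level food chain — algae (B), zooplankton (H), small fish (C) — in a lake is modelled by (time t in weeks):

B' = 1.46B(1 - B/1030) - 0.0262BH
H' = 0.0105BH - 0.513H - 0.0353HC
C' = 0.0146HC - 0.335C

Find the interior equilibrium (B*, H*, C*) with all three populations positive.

B* ≈ 606, H* ≈ 22.9, C* ≈ 166

From dC/dt = 0: 0.0146H* = 0.335, so H* = 22.9.
From dB/dt = 0: 1.46(1 - B*/1030) = 0.0262·22.9, giving B* = 1030·(1 - 0.412) = 606.
From dH/dt = 0: 0.0105·606 - 0.513 = 0.0353C*, so C* = 5.85/0.0353 = 166.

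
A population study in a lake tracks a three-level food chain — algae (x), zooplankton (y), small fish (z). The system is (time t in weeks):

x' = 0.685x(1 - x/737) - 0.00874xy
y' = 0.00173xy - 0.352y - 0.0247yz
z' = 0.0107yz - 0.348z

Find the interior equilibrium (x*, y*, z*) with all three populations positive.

From dz/dt = 0: 0.0107y* = 0.348, so y* = 32.5.
From dx/dt = 0: 0.685(1 - x*/737) = 0.00874·32.5, giving x* = 737·(1 - 0.415) = 431.
From dy/dt = 0: 0.00173·431 - 0.352 = 0.0247z*, so z* = 0.394/0.0247 = 15.9.

x* ≈ 431, y* ≈ 32.5, z* ≈ 15.9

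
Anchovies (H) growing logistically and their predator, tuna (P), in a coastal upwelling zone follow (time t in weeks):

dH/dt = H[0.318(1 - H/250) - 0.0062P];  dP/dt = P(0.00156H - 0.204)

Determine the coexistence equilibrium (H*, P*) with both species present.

H* ≈ 131, P* ≈ 24.5

From dP/dt = 0 with P > 0: 0.00156H* = 0.204, so H* = 131.
Substitute into dH/dt = 0: 0.318(1 - 131/250) = 0.0062P*.
The bracket is 0.477, giving P* = 0.152/0.0062 = 24.5.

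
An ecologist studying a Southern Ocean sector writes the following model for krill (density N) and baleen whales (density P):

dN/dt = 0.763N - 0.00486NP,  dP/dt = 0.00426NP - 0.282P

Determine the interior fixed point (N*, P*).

Set dP/dt = 0 with P > 0: 0.00426N - 0.282 = 0, so N* = 0.282/0.00426 = 66.2.
Set dN/dt = 0 with N > 0: 0.763 - 0.00486P = 0, so P* = 0.763/0.00486 = 157.

N* ≈ 66.2, P* ≈ 157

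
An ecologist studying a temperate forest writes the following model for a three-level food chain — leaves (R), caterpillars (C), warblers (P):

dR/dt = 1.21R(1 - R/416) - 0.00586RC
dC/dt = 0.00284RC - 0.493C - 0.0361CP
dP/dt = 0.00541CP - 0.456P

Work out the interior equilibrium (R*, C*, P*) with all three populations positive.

R* ≈ 246, C* ≈ 84.3, P* ≈ 5.71

From dP/dt = 0: 0.00541C* = 0.456, so C* = 84.3.
From dR/dt = 0: 1.21(1 - R*/416) = 0.00586·84.3, giving R* = 416·(1 - 0.408) = 246.
From dC/dt = 0: 0.00284·246 - 0.493 = 0.0361P*, so P* = 0.206/0.0361 = 5.71.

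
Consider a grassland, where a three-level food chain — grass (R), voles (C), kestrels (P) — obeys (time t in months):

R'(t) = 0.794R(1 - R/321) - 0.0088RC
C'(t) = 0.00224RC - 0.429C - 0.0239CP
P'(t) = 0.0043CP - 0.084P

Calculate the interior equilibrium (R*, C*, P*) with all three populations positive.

From dP/dt = 0: 0.0043C* = 0.084, so C* = 19.5.
From dR/dt = 0: 0.794(1 - R*/321) = 0.0088·19.5, giving R* = 321·(1 - 0.217) = 252.
From dC/dt = 0: 0.00224·252 - 0.429 = 0.0239P*, so P* = 0.134/0.0239 = 5.62.

R* ≈ 252, C* ≈ 19.5, P* ≈ 5.62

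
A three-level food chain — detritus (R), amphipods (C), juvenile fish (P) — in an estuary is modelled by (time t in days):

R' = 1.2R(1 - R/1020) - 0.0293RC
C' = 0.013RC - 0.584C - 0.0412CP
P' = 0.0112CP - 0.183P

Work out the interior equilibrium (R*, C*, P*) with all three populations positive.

From dP/dt = 0: 0.0112C* = 0.183, so C* = 16.3.
From dR/dt = 0: 1.2(1 - R*/1020) = 0.0293·16.3, giving R* = 1020·(1 - 0.399) = 613.
From dC/dt = 0: 0.013·613 - 0.584 = 0.0412P*, so P* = 7.39/0.0412 = 179.

R* ≈ 613, C* ≈ 16.3, P* ≈ 179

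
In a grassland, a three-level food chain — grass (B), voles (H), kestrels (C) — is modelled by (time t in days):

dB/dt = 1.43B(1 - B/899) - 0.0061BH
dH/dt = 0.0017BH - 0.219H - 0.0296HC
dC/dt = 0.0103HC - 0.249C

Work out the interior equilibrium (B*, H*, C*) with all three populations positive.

B* ≈ 806, H* ≈ 24.2, C* ≈ 38.9

From dC/dt = 0: 0.0103H* = 0.249, so H* = 24.2.
From dB/dt = 0: 1.43(1 - B*/899) = 0.0061·24.2, giving B* = 899·(1 - 0.103) = 806.
From dH/dt = 0: 0.0017·806 - 0.219 = 0.0296C*, so C* = 1.15/0.0296 = 38.9.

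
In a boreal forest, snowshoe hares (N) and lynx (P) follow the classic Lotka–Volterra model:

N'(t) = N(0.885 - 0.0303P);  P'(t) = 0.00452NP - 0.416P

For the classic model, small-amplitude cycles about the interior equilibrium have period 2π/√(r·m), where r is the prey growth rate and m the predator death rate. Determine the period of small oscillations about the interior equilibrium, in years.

T ≈ 10.4 years

Here r = 0.885 and m = 0.416, so r·m = 0.368.
ω = √0.368 = 0.607 per year, hence T = 2π/ω ≈ 10.4 years.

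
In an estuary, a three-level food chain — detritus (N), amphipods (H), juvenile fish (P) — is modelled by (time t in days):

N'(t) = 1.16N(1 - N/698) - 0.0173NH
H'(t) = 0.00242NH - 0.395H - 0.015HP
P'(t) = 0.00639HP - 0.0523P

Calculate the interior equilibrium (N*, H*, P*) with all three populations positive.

From dP/dt = 0: 0.00639H* = 0.0523, so H* = 8.18.
From dN/dt = 0: 1.16(1 - N*/698) = 0.0173·8.18, giving N* = 698·(1 - 0.122) = 613.
From dH/dt = 0: 0.00242·613 - 0.395 = 0.015P*, so P* = 1.09/0.015 = 72.5.

N* ≈ 613, H* ≈ 8.18, P* ≈ 72.5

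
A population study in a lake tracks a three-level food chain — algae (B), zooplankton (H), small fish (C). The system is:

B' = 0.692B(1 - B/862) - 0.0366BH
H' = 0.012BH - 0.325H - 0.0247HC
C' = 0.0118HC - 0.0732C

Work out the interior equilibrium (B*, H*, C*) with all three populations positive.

From dC/dt = 0: 0.0118H* = 0.0732, so H* = 6.2.
From dB/dt = 0: 0.692(1 - B*/862) = 0.0366·6.2, giving B* = 862·(1 - 0.328) = 579.
From dH/dt = 0: 0.012·579 - 0.325 = 0.0247C*, so C* = 6.63/0.0247 = 268.

B* ≈ 579, H* ≈ 6.2, C* ≈ 268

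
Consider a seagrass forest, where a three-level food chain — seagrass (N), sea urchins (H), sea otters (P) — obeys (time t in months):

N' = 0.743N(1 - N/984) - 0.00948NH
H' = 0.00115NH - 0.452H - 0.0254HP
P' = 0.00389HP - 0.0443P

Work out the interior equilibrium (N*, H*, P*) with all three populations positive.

From dP/dt = 0: 0.00389H* = 0.0443, so H* = 11.4.
From dN/dt = 0: 0.743(1 - N*/984) = 0.00948·11.4, giving N* = 984·(1 - 0.145) = 841.
From dH/dt = 0: 0.00115·841 - 0.452 = 0.0254P*, so P* = 0.515/0.0254 = 20.3.

N* ≈ 841, H* ≈ 11.4, P* ≈ 20.3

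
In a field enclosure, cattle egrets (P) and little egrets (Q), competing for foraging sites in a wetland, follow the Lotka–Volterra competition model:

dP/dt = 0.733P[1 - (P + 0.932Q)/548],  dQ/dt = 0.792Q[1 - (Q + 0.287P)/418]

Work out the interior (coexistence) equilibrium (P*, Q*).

Setting both brackets to zero gives the nullclines P + 0.932Q = 548 and 0.287P + Q = 418.
Substituting Q = 418 - 0.287P into the first: P(1 - 0.932·0.287) = 548 - 0.932·418.
So P* = 158/0.733 = 216, and then Q* = 418 - 0.287·216 = 356.

P* ≈ 216, Q* ≈ 356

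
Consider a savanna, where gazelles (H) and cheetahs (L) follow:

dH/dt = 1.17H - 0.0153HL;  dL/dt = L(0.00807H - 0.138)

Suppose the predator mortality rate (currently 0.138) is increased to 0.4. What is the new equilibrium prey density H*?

H* ≈ 49.6

At the interior fixed point, setting dL/dt = 0 with L > 0 fixes H* = (predator death rate)/(HL coefficient) — independent of the other coefficients.
With the change, H* = 0.4/0.00807 = 49.6; it rises from 17.1.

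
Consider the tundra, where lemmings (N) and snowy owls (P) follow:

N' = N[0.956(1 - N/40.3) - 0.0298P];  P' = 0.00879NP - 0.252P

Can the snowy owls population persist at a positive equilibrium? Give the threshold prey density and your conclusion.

Threshold N = 28.7; K > 28.7, so yes, the predator persists.

The predator equation gives dP/dt > 0 only when N > 0.252/0.00879 = 28.7.
Without the predator, N → K = 40.3. Since 40.3 > 28.7, the predator can invade and persist.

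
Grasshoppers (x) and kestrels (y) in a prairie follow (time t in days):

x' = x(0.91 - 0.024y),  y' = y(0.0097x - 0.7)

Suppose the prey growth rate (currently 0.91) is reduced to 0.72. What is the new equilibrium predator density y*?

y* ≈ 30

At the interior fixed point, setting dx/dt = 0 with x > 0 fixes y* = (prey growth rate)/(xy coefficient) — independent of the other coefficients.
With the change, y* = 0.72/0.024 = 30; it falls from 37.9.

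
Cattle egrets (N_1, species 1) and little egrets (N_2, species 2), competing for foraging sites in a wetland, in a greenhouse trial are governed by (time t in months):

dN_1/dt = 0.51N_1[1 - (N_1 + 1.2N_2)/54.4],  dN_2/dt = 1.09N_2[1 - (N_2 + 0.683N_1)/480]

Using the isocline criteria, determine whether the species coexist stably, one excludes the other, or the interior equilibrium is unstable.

species 2 excludes species 1

Compare the nullcline intercepts: K1/α12 = 54.4/1.2 = 45.3 < K2 = 480; K2/α21 = 480/0.683 = 703 > K1 = 54.4.
Since the inequalities point opposite ways, species 2 can invade but species 1 cannot.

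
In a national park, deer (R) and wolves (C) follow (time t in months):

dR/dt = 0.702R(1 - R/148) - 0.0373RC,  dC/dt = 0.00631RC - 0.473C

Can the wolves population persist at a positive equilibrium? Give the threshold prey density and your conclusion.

Threshold R = 75; K > 75, so yes, the predator persists.

The predator equation gives dC/dt > 0 only when R > 0.473/0.00631 = 75.
Without the predator, R → K = 148. Since 148 > 75, the predator can invade and persist.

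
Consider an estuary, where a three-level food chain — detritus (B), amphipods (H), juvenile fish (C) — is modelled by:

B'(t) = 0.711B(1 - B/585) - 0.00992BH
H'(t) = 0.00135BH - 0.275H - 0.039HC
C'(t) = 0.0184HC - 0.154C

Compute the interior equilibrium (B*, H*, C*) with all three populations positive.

B* ≈ 517, H* ≈ 8.37, C* ≈ 10.8

From dC/dt = 0: 0.0184H* = 0.154, so H* = 8.37.
From dB/dt = 0: 0.711(1 - B*/585) = 0.00992·8.37, giving B* = 585·(1 - 0.117) = 517.
From dH/dt = 0: 0.00135·517 - 0.275 = 0.039C*, so C* = 0.423/0.039 = 10.8.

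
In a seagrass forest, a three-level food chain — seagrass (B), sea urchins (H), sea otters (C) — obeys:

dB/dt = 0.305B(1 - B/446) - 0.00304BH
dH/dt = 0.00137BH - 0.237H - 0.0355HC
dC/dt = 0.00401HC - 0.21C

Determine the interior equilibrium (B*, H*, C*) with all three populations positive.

B* ≈ 213, H* ≈ 52.4, C* ≈ 1.55

From dC/dt = 0: 0.00401H* = 0.21, so H* = 52.4.
From dB/dt = 0: 0.305(1 - B*/446) = 0.00304·52.4, giving B* = 446·(1 - 0.522) = 213.
From dH/dt = 0: 0.00137·213 - 0.237 = 0.0355C*, so C* = 0.0551/0.0355 = 1.55.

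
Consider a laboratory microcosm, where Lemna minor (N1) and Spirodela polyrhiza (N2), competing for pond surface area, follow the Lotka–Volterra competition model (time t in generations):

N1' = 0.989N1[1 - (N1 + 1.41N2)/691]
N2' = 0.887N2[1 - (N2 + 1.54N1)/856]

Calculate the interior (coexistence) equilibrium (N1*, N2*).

Setting both brackets to zero gives the nullclines N1 + 1.41N2 = 691 and 1.54N1 + N2 = 856.
Substituting N2 = 856 - 1.54N1 into the first: N1(1 - 1.41·1.54) = 691 - 1.41·856.
So N1* = -516/-1.17 = 440, and then N2* = 856 - 1.54·440 = 178.

N1* ≈ 440, N2* ≈ 178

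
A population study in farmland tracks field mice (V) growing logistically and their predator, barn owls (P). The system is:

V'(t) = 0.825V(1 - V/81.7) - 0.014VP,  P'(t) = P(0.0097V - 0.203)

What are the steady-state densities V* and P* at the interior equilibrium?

From dP/dt = 0 with P > 0: 0.0097V* = 0.203, so V* = 20.9.
Substitute into dV/dt = 0: 0.825(1 - 20.9/81.7) = 0.014P*.
The bracket is 0.744, giving P* = 0.614/0.014 = 43.8.

V* ≈ 20.9, P* ≈ 43.8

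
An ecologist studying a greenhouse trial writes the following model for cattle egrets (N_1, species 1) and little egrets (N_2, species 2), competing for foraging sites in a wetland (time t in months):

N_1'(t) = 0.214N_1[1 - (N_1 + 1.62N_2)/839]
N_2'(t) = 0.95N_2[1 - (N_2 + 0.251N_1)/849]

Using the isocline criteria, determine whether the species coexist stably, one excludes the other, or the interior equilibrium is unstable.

species 2 excludes species 1

Compare the nullcline intercepts: K1/α12 = 839/1.62 = 518 < K2 = 849; K2/α21 = 849/0.251 = 3380 > K1 = 839.
Since the inequalities point opposite ways, species 2 can invade but species 1 cannot.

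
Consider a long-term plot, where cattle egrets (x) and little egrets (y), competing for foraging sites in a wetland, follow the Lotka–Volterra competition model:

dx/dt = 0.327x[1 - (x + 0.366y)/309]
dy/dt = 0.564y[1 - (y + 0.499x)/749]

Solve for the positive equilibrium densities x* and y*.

x* ≈ 42.7, y* ≈ 728

Setting both brackets to zero gives the nullclines x + 0.366y = 309 and 0.499x + y = 749.
Substituting y = 749 - 0.499x into the first: x(1 - 0.366·0.499) = 309 - 0.366·749.
So x* = 34.9/0.817 = 42.7, and then y* = 749 - 0.499·42.7 = 728.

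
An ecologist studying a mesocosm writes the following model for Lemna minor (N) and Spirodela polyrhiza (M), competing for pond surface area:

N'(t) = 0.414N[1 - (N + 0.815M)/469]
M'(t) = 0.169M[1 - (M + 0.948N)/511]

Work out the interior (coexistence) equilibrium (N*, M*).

Setting both brackets to zero gives the nullclines N + 0.815M = 469 and 0.948N + M = 511.
Substituting M = 511 - 0.948N into the first: N(1 - 0.815·0.948) = 469 - 0.815·511.
So N* = 52.5/0.227 = 231, and then M* = 511 - 0.948·231 = 292.

N* ≈ 231, M* ≈ 292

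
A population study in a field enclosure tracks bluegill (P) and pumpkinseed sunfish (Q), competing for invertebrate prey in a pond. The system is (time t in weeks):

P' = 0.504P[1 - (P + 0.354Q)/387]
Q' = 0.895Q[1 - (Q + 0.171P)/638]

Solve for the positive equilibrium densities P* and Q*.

Setting both brackets to zero gives the nullclines P + 0.354Q = 387 and 0.171P + Q = 638.
Substituting Q = 638 - 0.171P into the first: P(1 - 0.354·0.171) = 387 - 0.354·638.
So P* = 161/0.939 = 172, and then Q* = 638 - 0.171·172 = 609.

P* ≈ 172, Q* ≈ 609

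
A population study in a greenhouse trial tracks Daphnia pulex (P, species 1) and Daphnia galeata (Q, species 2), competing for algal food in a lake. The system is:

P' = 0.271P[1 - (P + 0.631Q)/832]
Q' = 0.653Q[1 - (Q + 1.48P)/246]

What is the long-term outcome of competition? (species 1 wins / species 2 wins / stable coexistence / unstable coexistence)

species 1 excludes species 2

Compare the nullcline intercepts: K1/α12 = 832/0.631 = 1320 > K2 = 246; K2/α21 = 246/1.48 = 166 < K1 = 832.
Since the inequalities point opposite ways, species 1 can invade but species 2 cannot.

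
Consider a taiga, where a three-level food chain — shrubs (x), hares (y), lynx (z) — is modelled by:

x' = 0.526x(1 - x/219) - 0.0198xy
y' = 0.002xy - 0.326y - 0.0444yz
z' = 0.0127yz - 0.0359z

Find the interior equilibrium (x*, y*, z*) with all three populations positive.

From dz/dt = 0: 0.0127y* = 0.0359, so y* = 2.83.
From dx/dt = 0: 0.526(1 - x*/219) = 0.0198·2.83, giving x* = 219·(1 - 0.106) = 196.
From dy/dt = 0: 0.002·196 - 0.326 = 0.0444z*, so z* = 0.0654/0.0444 = 1.47.

x* ≈ 196, y* ≈ 2.83, z* ≈ 1.47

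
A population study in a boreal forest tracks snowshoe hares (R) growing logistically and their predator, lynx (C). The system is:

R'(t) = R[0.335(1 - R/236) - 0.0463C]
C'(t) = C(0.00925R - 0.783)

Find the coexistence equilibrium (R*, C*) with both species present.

R* ≈ 84.6, C* ≈ 4.64

From dC/dt = 0 with C > 0: 0.00925R* = 0.783, so R* = 84.6.
Substitute into dR/dt = 0: 0.335(1 - 84.6/236) = 0.0463C*.
The bracket is 0.641, giving C* = 0.215/0.0463 = 4.64.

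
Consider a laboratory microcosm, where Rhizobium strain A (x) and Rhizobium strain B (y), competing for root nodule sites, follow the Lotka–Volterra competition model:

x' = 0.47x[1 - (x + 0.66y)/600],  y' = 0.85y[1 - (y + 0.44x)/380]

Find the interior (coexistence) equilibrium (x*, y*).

x* ≈ 492, y* ≈ 163

Setting both brackets to zero gives the nullclines x + 0.66y = 600 and 0.44x + y = 380.
Substituting y = 380 - 0.44x into the first: x(1 - 0.66·0.44) = 600 - 0.66·380.
So x* = 349/0.71 = 492, and then y* = 380 - 0.44·492 = 163.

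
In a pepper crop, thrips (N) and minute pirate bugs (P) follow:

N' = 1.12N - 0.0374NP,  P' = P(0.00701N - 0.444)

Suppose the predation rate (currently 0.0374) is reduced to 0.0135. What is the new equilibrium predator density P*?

At the interior fixed point, setting dN/dt = 0 with N > 0 fixes P* = (prey growth rate)/(NP coefficient) — independent of the other coefficients.
With the change, P* = 1.12/0.0135 = 83; it rises from 29.9.

P* ≈ 83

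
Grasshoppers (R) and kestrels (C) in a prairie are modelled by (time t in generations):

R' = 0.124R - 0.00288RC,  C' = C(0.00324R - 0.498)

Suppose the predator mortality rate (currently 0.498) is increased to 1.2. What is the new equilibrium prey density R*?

R* ≈ 370

At the interior fixed point, setting dC/dt = 0 with C > 0 fixes R* = (predator death rate)/(RC coefficient) — independent of the other coefficients.
With the change, R* = 1.2/0.00324 = 370; it rises from 154.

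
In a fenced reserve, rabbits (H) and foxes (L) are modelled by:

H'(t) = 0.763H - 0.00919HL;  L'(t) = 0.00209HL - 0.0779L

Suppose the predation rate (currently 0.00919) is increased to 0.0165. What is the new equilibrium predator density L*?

L* ≈ 46.2

At the interior fixed point, setting dH/dt = 0 with H > 0 fixes L* = (prey growth rate)/(HL coefficient) — independent of the other coefficients.
With the change, L* = 0.763/0.0165 = 46.2; it falls from 83.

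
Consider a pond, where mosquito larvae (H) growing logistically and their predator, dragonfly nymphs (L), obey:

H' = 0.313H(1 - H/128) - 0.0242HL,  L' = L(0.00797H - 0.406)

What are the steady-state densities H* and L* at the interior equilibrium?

From dL/dt = 0 with L > 0: 0.00797H* = 0.406, so H* = 50.9.
Substitute into dH/dt = 0: 0.313(1 - 50.9/128) = 0.0242L*.
The bracket is 0.602, giving L* = 0.188/0.0242 = 7.79.

H* ≈ 50.9, L* ≈ 7.79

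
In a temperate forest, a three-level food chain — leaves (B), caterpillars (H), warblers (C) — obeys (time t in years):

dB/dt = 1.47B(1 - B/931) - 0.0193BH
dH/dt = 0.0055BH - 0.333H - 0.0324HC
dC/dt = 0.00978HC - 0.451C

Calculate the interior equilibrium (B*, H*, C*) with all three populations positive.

From dC/dt = 0: 0.00978H* = 0.451, so H* = 46.1.
From dB/dt = 0: 1.47(1 - B*/931) = 0.0193·46.1, giving B* = 931·(1 - 0.605) = 367.
From dH/dt = 0: 0.0055·367 - 0.333 = 0.0324C*, so C* = 1.69/0.0324 = 52.1.

B* ≈ 367, H* ≈ 46.1, C* ≈ 52.1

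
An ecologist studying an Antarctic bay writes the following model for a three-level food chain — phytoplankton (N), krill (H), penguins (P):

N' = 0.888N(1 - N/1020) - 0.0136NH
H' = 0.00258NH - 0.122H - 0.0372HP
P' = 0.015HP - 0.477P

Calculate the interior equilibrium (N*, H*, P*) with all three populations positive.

From dP/dt = 0: 0.015H* = 0.477, so H* = 31.8.
From dN/dt = 0: 0.888(1 - N*/1020) = 0.0136·31.8, giving N* = 1020·(1 - 0.487) = 523.
From dH/dt = 0: 0.00258·523 - 0.122 = 0.0372P*, so P* = 1.23/0.0372 = 33.

N* ≈ 523, H* ≈ 31.8, P* ≈ 33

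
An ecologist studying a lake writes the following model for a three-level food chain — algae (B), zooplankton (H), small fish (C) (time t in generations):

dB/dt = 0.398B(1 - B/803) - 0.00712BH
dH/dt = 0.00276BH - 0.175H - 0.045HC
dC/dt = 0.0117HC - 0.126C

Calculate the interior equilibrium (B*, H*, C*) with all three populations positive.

B* ≈ 648, H* ≈ 10.8, C* ≈ 35.9

From dC/dt = 0: 0.0117H* = 0.126, so H* = 10.8.
From dB/dt = 0: 0.398(1 - B*/803) = 0.00712·10.8, giving B* = 803·(1 - 0.193) = 648.
From dH/dt = 0: 0.00276·648 - 0.175 = 0.045C*, so C* = 1.61/0.045 = 35.9.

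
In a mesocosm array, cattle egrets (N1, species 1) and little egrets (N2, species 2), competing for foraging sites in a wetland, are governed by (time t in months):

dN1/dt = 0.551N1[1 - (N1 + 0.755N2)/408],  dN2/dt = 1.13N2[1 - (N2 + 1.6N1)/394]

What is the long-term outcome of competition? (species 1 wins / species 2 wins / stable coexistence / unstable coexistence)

Compare the nullcline intercepts: K1/α12 = 408/0.755 = 540 > K2 = 394; K2/α21 = 394/1.6 = 246 < K1 = 408.
Since the inequalities point opposite ways, species 1 can invade but species 2 cannot.

species 1 excludes species 2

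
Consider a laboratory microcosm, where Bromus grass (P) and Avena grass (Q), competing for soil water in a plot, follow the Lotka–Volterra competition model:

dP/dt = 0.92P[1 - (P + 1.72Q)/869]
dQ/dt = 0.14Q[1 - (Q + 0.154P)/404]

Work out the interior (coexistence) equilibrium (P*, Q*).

P* ≈ 237, Q* ≈ 368

Setting both brackets to zero gives the nullclines P + 1.72Q = 869 and 0.154P + Q = 404.
Substituting Q = 404 - 0.154P into the first: P(1 - 1.72·0.154) = 869 - 1.72·404.
So P* = 174/0.735 = 237, and then Q* = 404 - 0.154·237 = 368.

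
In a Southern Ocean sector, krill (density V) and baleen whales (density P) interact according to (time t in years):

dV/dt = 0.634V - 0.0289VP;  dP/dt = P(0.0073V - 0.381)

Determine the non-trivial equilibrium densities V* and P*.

Set dP/dt = 0 with P > 0: 0.0073V - 0.381 = 0, so V* = 0.381/0.0073 = 52.2.
Set dV/dt = 0 with V > 0: 0.634 - 0.0289P = 0, so P* = 0.634/0.0289 = 21.9.

V* ≈ 52.2, P* ≈ 21.9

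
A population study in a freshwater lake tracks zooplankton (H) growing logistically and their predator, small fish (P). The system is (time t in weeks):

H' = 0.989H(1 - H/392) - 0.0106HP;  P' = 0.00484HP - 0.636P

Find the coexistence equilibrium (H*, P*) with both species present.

H* ≈ 131, P* ≈ 62

From dP/dt = 0 with P > 0: 0.00484H* = 0.636, so H* = 131.
Substitute into dH/dt = 0: 0.989(1 - 131/392) = 0.0106P*.
The bracket is 0.665, giving P* = 0.657/0.0106 = 62.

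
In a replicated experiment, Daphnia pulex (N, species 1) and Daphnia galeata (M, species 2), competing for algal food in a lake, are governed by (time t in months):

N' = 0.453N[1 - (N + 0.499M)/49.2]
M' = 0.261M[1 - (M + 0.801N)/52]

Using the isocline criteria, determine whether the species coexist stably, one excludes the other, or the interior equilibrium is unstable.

Compare the nullcline intercepts: K1/α12 = 49.2/0.499 = 98.6 > K2 = 52; K2/α21 = 52/0.801 = 64.9 > K1 = 49.2.
Since both inequalities hold, each species can invade when rare, so the interior equilibrium is stable.

stable coexistence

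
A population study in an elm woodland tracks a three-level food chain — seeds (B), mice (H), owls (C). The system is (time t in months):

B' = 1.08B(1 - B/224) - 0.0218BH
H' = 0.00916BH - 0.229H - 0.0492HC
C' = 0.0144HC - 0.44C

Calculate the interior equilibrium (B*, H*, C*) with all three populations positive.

B* ≈ 85.8, H* ≈ 30.6, C* ≈ 11.3

From dC/dt = 0: 0.0144H* = 0.44, so H* = 30.6.
From dB/dt = 0: 1.08(1 - B*/224) = 0.0218·30.6, giving B* = 224·(1 - 0.617) = 85.8.
From dH/dt = 0: 0.00916·85.8 - 0.229 = 0.0492C*, so C* = 0.557/0.0492 = 11.3.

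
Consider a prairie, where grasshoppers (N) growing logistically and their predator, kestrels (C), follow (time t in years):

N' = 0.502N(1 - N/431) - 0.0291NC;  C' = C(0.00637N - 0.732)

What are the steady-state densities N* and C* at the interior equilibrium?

From dC/dt = 0 with C > 0: 0.00637N* = 0.732, so N* = 115.
Substitute into dN/dt = 0: 0.502(1 - 115/431) = 0.0291C*.
The bracket is 0.733, giving C* = 0.368/0.0291 = 12.7.

N* ≈ 115, C* ≈ 12.7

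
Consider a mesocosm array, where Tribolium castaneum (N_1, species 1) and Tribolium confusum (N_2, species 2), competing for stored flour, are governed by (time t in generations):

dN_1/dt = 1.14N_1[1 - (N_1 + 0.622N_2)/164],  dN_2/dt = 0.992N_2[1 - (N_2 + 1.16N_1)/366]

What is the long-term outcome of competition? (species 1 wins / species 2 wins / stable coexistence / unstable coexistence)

Compare the nullcline intercepts: K1/α12 = 164/0.622 = 264 < K2 = 366; K2/α21 = 366/1.16 = 316 > K1 = 164.
Since the inequalities point opposite ways, species 2 can invade but species 1 cannot.

species 2 excludes species 1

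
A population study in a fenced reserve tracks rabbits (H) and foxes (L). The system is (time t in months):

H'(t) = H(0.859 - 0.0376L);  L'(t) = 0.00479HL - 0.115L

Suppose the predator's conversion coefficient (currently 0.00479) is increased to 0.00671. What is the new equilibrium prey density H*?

H* ≈ 17.1

At the interior fixed point, setting dL/dt = 0 with L > 0 fixes H* = (predator death rate)/(HL coefficient) — independent of the other coefficients.
With the change, H* = 0.115/0.00671 = 17.1; it falls from 24.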